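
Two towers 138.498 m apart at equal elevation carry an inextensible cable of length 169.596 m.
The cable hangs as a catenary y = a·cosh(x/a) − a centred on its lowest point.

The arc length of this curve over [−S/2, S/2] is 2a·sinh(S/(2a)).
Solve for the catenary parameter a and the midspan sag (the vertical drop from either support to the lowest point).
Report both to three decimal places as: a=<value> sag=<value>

a=61.575 sag=43.221

seed: a₀ = √(S³/(24(L−S))) = √(138.498³/(24·31.098)) = 59.661395
iter 1: u=1.160700  f(a)=+2.163e+00  f'(a)=-1.190e+00  a ← 59.661395 − (+2.163e+00/-1.190e+00) = 61.479484
iter 2: u=1.126376  f(a)=+1.028e-01  f'(a)=-1.079e+00  a ← 61.479484 − (+1.028e-01/-1.079e+00) = 61.574762
iter 3: u=1.124633  f(a)=+2.580e-04  f'(a)=-1.074e+00  a ← 61.574762 − (+2.580e-04/-1.074e+00) = 61.575002
iter 4: u=1.124628  f(a)=+1.633e-09  f'(a)=-1.074e+00  a ← 61.575002 − (+1.633e-09/-1.074e+00) = 61.575002
iter 5: u=1.124628  f(a)=-2.842e-14  f'(a)=-1.074e+00  a ← 61.575002 − (-2.842e-14/-1.074e+00) = 61.575002
converged: |Δa| < 1e-12 after 5 iterations
sag = a·(cosh(S/(2a)) − 1) = 61.575002·(cosh(1.124628) − 1) = 43.220903
T_max/T_min = cosh(S/(2a)) = 1.701923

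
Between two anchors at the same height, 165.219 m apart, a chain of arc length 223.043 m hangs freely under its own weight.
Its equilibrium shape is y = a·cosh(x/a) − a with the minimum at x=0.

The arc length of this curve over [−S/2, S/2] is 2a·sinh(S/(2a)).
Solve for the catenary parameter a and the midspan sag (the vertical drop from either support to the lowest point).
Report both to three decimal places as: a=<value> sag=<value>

seed: a₀ = √(S³/(24(L−S))) = √(165.219³/(24·57.824)) = 57.007277
iter 1: u=1.449104  f(a)=+6.384e+00  f'(a)=-2.488e+00  a ← 57.007277 − (+6.384e+00/-2.488e+00) = 59.573251
iter 2: u=1.386688  f(a)=+4.563e-01  f'(a)=-2.144e+00  a ← 59.573251 − (+4.563e-01/-2.144e+00) = 59.786107
iter 3: u=1.381751  f(a)=+2.728e-03  f'(a)=-2.118e+00  a ← 59.786107 − (+2.728e-03/-2.118e+00) = 59.787395
iter 4: u=1.381721  f(a)=+9.883e-08  f'(a)=-2.118e+00  a ← 59.787395 − (+9.883e-08/-2.118e+00) = 59.787395
iter 5: u=1.381721  f(a)=+2.842e-14  f'(a)=-2.118e+00  a ← 59.787395 − (+2.842e-14/-2.118e+00) = 59.787395
converged: |Δa| < 1e-12 after 5 iterations
sag = a·(cosh(S/(2a)) − 1) = 59.787395·(cosh(1.381721) − 1) = 66.749467
T_max/T_min = cosh(S/(2a)) = 2.116447

a=59.787 sag=66.749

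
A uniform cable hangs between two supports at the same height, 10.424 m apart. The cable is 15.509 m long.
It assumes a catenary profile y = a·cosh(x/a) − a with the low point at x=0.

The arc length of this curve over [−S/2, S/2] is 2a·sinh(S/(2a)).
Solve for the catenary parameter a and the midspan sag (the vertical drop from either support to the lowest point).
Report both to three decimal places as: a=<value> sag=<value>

seed: a₀ = √(S³/(24(L−S))) = √(10.424³/(24·5.085)) = 3.046495
iter 1: u=1.710818  f(a)=+7.982e-01  f'(a)=-4.423e+00  a ← 3.046495 − (+7.982e-01/-4.423e+00) = 3.226950
iter 2: u=1.615147  f(a)=+7.642e-02  f'(a)=-3.613e+00  a ← 3.226950 − (+7.642e-02/-3.613e+00) = 3.248099
iter 3: u=1.604631  f(a)=+8.642e-04  f'(a)=-3.532e+00  a ← 3.248099 − (+8.642e-04/-3.532e+00) = 3.248344
iter 4: u=1.604510  f(a)=+1.133e-07  f'(a)=-3.531e+00  a ← 3.248344 − (+1.133e-07/-3.531e+00) = 3.248344
iter 5: u=1.604510  f(a)=+1.776e-15  f'(a)=-3.531e+00  a ← 3.248344 − (+1.776e-15/-3.531e+00) = 3.248344
converged: |Δa| < 1e-12 after 5 iterations
sag = a·(cosh(S/(2a)) − 1) = 3.248344·(cosh(1.604510) − 1) = 5.159034
T_max/T_min = cosh(S/(2a)) = 2.588205

a=3.248 sag=5.159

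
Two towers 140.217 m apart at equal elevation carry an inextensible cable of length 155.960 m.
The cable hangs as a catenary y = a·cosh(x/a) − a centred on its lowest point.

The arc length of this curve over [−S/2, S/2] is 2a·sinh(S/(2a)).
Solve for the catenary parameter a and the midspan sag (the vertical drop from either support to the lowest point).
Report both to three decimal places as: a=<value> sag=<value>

seed: a₀ = √(S³/(24(L−S))) = √(140.217³/(24·15.743)) = 85.418440
iter 1: u=0.820765  f(a)=+5.389e-01  f'(a)=-3.940e-01  a ← 85.418440 − (+5.389e-01/-3.940e-01) = 86.785931
iter 2: u=0.807833  f(a)=+1.321e-02  f'(a)=-3.749e-01  a ← 86.785931 − (+1.321e-02/-3.749e-01) = 86.821171
iter 3: u=0.807505  f(a)=+8.387e-06  f'(a)=-3.745e-01  a ← 86.821171 − (+8.387e-06/-3.745e-01) = 86.821194
iter 4: u=0.807504  f(a)=+3.382e-12  f'(a)=-3.745e-01  a ← 86.821194 − (+3.382e-12/-3.745e-01) = 86.821194
converged: |Δa| < 1e-12 after 4 iterations
sag = a·(cosh(S/(2a)) − 1) = 86.821194·(cosh(0.807504) − 1) = 29.878421
T_max/T_min = cosh(S/(2a)) = 1.344137

a=86.821 sag=29.878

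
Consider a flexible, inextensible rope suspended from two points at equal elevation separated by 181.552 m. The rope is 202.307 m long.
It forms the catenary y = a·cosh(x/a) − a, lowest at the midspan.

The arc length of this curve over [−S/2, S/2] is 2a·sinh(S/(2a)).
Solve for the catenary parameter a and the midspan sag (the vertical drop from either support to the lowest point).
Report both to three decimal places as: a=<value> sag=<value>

seed: a₀ = √(S³/(24(L−S))) = √(181.552³/(24·20.755)) = 109.606060
iter 1: u=0.828202  f(a)=+7.235e-01  f'(a)=-4.053e-01  a ← 109.606060 − (+7.235e-01/-4.053e-01) = 111.391095
iter 2: u=0.814930  f(a)=+1.805e-02  f'(a)=-3.853e-01  a ← 111.391095 − (+1.805e-02/-3.853e-01) = 111.437948
iter 3: u=0.814588  f(a)=+1.188e-05  f'(a)=-3.848e-01  a ← 111.437948 − (+1.188e-05/-3.848e-01) = 111.437979
iter 4: u=0.814588  f(a)=+5.116e-12  f'(a)=-3.848e-01  a ← 111.437979 − (+5.116e-12/-3.848e-01) = 111.437979
converged: |Δa| < 1e-12 after 4 iterations
sag = a·(cosh(S/(2a)) − 1) = 111.437979·(cosh(0.814588) − 1) = 39.062698
T_max/T_min = cosh(S/(2a)) = 1.350533

a=111.438 sag=39.063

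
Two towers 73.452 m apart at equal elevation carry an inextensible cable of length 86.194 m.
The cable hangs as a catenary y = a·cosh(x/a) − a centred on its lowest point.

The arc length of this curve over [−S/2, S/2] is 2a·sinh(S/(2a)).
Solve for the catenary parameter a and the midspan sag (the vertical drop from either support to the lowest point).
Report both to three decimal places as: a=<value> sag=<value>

seed: a₀ = √(S³/(24(L−S))) = √(73.452³/(24·12.742)) = 35.998219
iter 1: u=1.020217  f(a)=+6.798e-01  f'(a)=-7.844e-01  a ← 35.998219 − (+6.798e-01/-7.844e-01) = 36.864862
iter 2: u=0.996233  f(a)=+2.532e-02  f'(a)=-7.269e-01  a ← 36.864862 − (+2.532e-02/-7.269e-01) = 36.899697
iter 3: u=0.995293  f(a)=+3.815e-05  f'(a)=-7.248e-01  a ← 36.899697 − (+3.815e-05/-7.248e-01) = 36.899749
iter 4: u=0.995291  f(a)=+8.689e-11  f'(a)=-7.248e-01  a ← 36.899749 − (+8.689e-11/-7.248e-01) = 36.899749
iter 5: u=0.995291  f(a)=-1.421e-14  f'(a)=-7.248e-01  a ← 36.899749 − (-1.421e-14/-7.248e-01) = 36.899749
converged: |Δa| < 1e-12 after 5 iterations
sag = a·(cosh(S/(2a)) − 1) = 36.899749·(cosh(0.995291) − 1) = 19.835979
T_max/T_min = cosh(S/(2a)) = 1.537564

a=36.900 sag=19.836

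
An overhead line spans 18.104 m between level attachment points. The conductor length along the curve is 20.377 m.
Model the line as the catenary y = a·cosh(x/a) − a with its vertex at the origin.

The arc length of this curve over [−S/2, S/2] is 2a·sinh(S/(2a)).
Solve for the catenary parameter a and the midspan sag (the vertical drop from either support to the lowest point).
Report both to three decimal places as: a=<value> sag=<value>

a=10.620 sag=4.097

seed: a₀ = √(S³/(24(L−S))) = √(18.104³/(24·2.273)) = 10.429332
iter 1: u=0.867937  f(a)=+8.717e-02  f'(a)=-4.696e-01  a ← 10.429332 − (+8.717e-02/-4.696e-01) = 10.614942
iter 2: u=0.852760  f(a)=+2.381e-03  f'(a)=-4.443e-01  a ← 10.614942 − (+2.381e-03/-4.443e-01) = 10.620302
iter 3: u=0.852330  f(a)=+1.888e-06  f'(a)=-4.436e-01  a ← 10.620302 − (+1.888e-06/-4.436e-01) = 10.620306
iter 4: u=0.852329  f(a)=+1.187e-12  f'(a)=-4.436e-01  a ← 10.620306 − (+1.187e-12/-4.436e-01) = 10.620306
converged: |Δa| < 1e-12 after 4 iterations
sag = a·(cosh(S/(2a)) − 1) = 10.620306·(cosh(0.852329) − 1) = 4.096909
T_max/T_min = cosh(S/(2a)) = 1.385762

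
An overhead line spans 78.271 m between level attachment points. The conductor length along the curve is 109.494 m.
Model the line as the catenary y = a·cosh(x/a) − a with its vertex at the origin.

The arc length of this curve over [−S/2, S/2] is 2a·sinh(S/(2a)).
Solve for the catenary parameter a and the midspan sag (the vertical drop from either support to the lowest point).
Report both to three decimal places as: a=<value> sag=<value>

a=26.690 sag=34.217

seed: a₀ = √(S³/(24(L−S))) = √(78.271³/(24·31.223)) = 25.296381
iter 1: u=1.547079  f(a)=+3.957e+00  f'(a)=-3.112e+00  a ← 25.296381 − (+3.957e+00/-3.112e+00) = 26.567726
iter 2: u=1.473047  f(a)=+3.178e-01  f'(a)=-2.631e+00  a ← 26.567726 − (+3.178e-01/-2.631e+00) = 26.688556
iter 3: u=1.466378  f(a)=+2.447e-03  f'(a)=-2.590e+00  a ← 26.688556 − (+2.447e-03/-2.590e+00) = 26.689500
iter 4: u=1.466326  f(a)=+1.475e-07  f'(a)=-2.590e+00  a ← 26.689500 − (+1.475e-07/-2.590e+00) = 26.689500
iter 5: u=1.466326  f(a)=+1.421e-14  f'(a)=-2.590e+00  a ← 26.689500 − (+1.421e-14/-2.590e+00) = 26.689500
converged: |Δa| < 1e-12 after 5 iterations
sag = a·(cosh(S/(2a)) − 1) = 26.689500·(cosh(1.466326) − 1) = 34.216685
T_max/T_min = cosh(S/(2a)) = 2.282028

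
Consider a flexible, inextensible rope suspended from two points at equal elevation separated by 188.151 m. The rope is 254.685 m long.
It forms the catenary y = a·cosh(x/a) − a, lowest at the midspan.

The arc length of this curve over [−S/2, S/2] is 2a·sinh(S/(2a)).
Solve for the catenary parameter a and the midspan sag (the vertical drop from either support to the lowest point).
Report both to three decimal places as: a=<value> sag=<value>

seed: a₀ = √(S³/(24(L−S))) = √(188.151³/(24·66.534)) = 64.585103
iter 1: u=1.456613  f(a)=+7.426e+00  f'(a)=-2.532e+00  a ← 64.585103 − (+7.426e+00/-2.532e+00) = 67.517856
iter 2: u=1.393343  f(a)=+5.357e-01  f'(a)=-2.179e+00  a ← 67.517856 − (+5.357e-01/-2.179e+00) = 67.763764
iter 3: u=1.388286  f(a)=+3.268e-03  f'(a)=-2.152e+00  a ← 67.763764 − (+3.268e-03/-2.152e+00) = 67.765282
iter 4: u=1.388255  f(a)=+1.233e-07  f'(a)=-2.152e+00  a ← 67.765282 − (+1.233e-07/-2.152e+00) = 67.765282
iter 5: u=1.388255  f(a)=+5.684e-14  f'(a)=-2.152e+00  a ← 67.765282 − (+5.684e-14/-2.152e+00) = 67.765282
converged: |Δa| < 1e-12 after 5 iterations
sag = a·(cosh(S/(2a)) − 1) = 67.765282·(cosh(1.388255) − 1) = 76.485353
T_max/T_min = cosh(S/(2a)) = 2.128681

a=67.765 sag=76.485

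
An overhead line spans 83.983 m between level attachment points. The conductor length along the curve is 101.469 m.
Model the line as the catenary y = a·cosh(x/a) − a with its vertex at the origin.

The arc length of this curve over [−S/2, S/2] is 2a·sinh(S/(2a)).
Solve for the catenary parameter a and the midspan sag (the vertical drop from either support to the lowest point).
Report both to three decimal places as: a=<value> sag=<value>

a=38.691 sag=25.113

seed: a₀ = √(S³/(24(L−S))) = √(83.983³/(24·17.486)) = 37.569569
iter 1: u=1.117700  f(a)=+1.125e+00  f'(a)=-1.052e+00  a ← 37.569569 − (+1.125e+00/-1.052e+00) = 38.638761
iter 2: u=1.086771  f(a)=+4.982e-02  f'(a)=-9.611e-01  a ← 38.638761 − (+4.982e-02/-9.611e-01) = 38.690601
iter 3: u=1.085315  f(a)=+1.077e-04  f'(a)=-9.570e-01  a ← 38.690601 − (+1.077e-04/-9.570e-01) = 38.690714
iter 4: u=1.085312  f(a)=+5.056e-10  f'(a)=-9.570e-01  a ← 38.690714 − (+5.056e-10/-9.570e-01) = 38.690714
iter 5: u=1.085312  f(a)=+2.842e-14  f'(a)=-9.570e-01  a ← 38.690714 − (+2.842e-14/-9.570e-01) = 38.690714
converged: |Δa| < 1e-12 after 5 iterations
sag = a·(cosh(S/(2a)) − 1) = 38.690714·(cosh(1.085312) − 1) = 25.113368
T_max/T_min = cosh(S/(2a)) = 1.649080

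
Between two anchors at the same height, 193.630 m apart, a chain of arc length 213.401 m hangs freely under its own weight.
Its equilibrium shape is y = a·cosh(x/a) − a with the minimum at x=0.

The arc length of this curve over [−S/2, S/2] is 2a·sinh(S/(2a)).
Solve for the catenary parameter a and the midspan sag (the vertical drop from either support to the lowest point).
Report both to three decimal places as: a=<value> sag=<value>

seed: a₀ = √(S³/(24(L−S))) = √(193.630³/(24·19.771)) = 123.691264
iter 1: u=0.782715  f(a)=+6.145e-01  f'(a)=-3.397e-01  a ← 123.691264 − (+6.145e-01/-3.397e-01) = 125.500316
iter 2: u=0.771432  f(a)=+1.374e-02  f'(a)=-3.247e-01  a ← 125.500316 − (+1.374e-02/-3.247e-01) = 125.542642
iter 3: u=0.771172  f(a)=+7.220e-06  f'(a)=-3.243e-01  a ← 125.542642 − (+7.220e-06/-3.243e-01) = 125.542664
iter 4: u=0.771172  f(a)=+2.018e-12  f'(a)=-3.243e-01  a ← 125.542664 − (+2.018e-12/-3.243e-01) = 125.542664
converged: |Δa| < 1e-12 after 4 iterations
sag = a·(cosh(S/(2a)) − 1) = 125.542664·(cosh(0.771172) − 1) = 39.217638
T_max/T_min = cosh(S/(2a)) = 1.312385

a=125.543 sag=39.218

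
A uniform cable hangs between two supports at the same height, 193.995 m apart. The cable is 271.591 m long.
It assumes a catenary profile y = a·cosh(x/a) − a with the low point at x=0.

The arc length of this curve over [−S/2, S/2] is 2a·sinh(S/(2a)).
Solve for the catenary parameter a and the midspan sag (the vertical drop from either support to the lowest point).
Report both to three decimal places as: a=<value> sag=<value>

a=66.069 sag=84.946

seed: a₀ = √(S³/(24(L−S))) = √(193.995³/(24·77.596)) = 62.612424
iter 1: u=1.549173  f(a)=+9.861e+00  f'(a)=-3.127e+00  a ← 62.612424 − (+9.861e+00/-3.127e+00) = 65.766297
iter 2: u=1.474882  f(a)=+7.941e-01  f'(a)=-2.642e+00  a ← 65.766297 − (+7.941e-01/-2.642e+00) = 66.066888
iter 3: u=1.468171  f(a)=+6.145e-03  f'(a)=-2.601e+00  a ← 66.066888 − (+6.145e-03/-2.601e+00) = 66.069251
iter 4: u=1.468119  f(a)=+3.744e-07  f'(a)=-2.601e+00  a ← 66.069251 − (+3.744e-07/-2.601e+00) = 66.069251
iter 5: u=1.468119  f(a)=+0.000e+00  f'(a)=-2.601e+00  a ← 66.069251 − (+0.000e+00/-2.601e+00) = 66.069251
converged: |Δa| < 1e-12 after 5 iterations
sag = a·(cosh(S/(2a)) − 1) = 66.069251·(cosh(1.468119) − 1) = 84.945860
T_max/T_min = cosh(S/(2a)) = 2.285709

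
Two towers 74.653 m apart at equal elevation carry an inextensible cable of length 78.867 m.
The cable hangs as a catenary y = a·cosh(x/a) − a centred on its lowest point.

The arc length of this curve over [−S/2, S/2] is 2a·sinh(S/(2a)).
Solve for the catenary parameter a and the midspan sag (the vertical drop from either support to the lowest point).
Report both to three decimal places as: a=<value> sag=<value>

seed: a₀ = √(S³/(24(L−S))) = √(74.653³/(24·4.214)) = 64.138384
iter 1: u=0.581968  f(a)=+7.194e-02  f'(a)=-1.359e-01  a ← 64.138384 − (+7.194e-02/-1.359e-01) = 64.667709
iter 2: u=0.577205  f(a)=+9.003e-04  f'(a)=-1.325e-01  a ← 64.667709 − (+9.003e-04/-1.325e-01) = 64.674502
iter 3: u=0.577144  f(a)=+1.450e-07  f'(a)=-1.325e-01  a ← 64.674502 − (+1.450e-07/-1.325e-01) = 64.674503
iter 4: u=0.577144  f(a)=+0.000e+00  f'(a)=-1.325e-01  a ← 64.674503 − (+0.000e+00/-1.325e-01) = 64.674503
converged: |Δa| < 1e-12 after 4 iterations
sag = a·(cosh(S/(2a)) − 1) = 64.674503·(cosh(0.577144) − 1) = 11.073713
T_max/T_min = cosh(S/(2a)) = 1.171222

a=64.675 sag=11.074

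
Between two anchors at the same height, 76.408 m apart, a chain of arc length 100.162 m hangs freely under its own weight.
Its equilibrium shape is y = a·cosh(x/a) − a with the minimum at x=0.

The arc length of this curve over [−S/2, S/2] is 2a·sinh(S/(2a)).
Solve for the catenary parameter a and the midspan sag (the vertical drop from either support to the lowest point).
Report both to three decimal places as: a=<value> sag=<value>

a=29.194 sag=28.775

seed: a₀ = √(S³/(24(L−S))) = √(76.408³/(24·23.754)) = 27.972691
iter 1: u=1.365761  f(a)=+2.316e+00  f'(a)=-2.037e+00  a ← 27.972691 − (+2.316e+00/-2.037e+00) = 29.109846
iter 2: u=1.312408  f(a)=+1.487e-01  f'(a)=-1.783e+00  a ← 29.109846 − (+1.487e-01/-1.783e+00) = 29.193264
iter 3: u=1.308658  f(a)=+7.064e-04  f'(a)=-1.766e+00  a ← 29.193264 − (+7.064e-04/-1.766e+00) = 29.193664
iter 4: u=1.308640  f(a)=+1.610e-08  f'(a)=-1.766e+00  a ← 29.193664 − (+1.610e-08/-1.766e+00) = 29.193664
iter 5: u=1.308640  f(a)=+0.000e+00  f'(a)=-1.766e+00  a ← 29.193664 − (+0.000e+00/-1.766e+00) = 29.193664
converged: |Δa| < 1e-12 after 5 iterations
sag = a·(cosh(S/(2a)) − 1) = 29.193664·(cosh(1.308640) − 1) = 28.775091
T_max/T_min = cosh(S/(2a)) = 1.985662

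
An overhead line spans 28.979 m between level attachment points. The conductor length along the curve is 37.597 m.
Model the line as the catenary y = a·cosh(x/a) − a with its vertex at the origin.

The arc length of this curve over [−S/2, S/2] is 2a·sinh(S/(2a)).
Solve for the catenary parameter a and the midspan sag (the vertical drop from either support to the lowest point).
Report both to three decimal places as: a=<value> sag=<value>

seed: a₀ = √(S³/(24(L−S))) = √(28.979³/(24·8.618)) = 10.847165
iter 1: u=1.335787  f(a)=+8.024e-01  f'(a)=-1.891e+00  a ← 10.847165 − (+8.024e-01/-1.891e+00) = 11.271423
iter 2: u=1.285508  f(a)=+4.947e-02  f'(a)=-1.665e+00  a ← 11.271423 − (+4.947e-02/-1.665e+00) = 11.301146
iter 3: u=1.282127  f(a)=+2.155e-04  f'(a)=-1.650e+00  a ← 11.301146 − (+2.155e-04/-1.650e+00) = 11.301277
iter 4: u=1.282112  f(a)=+4.126e-09  f'(a)=-1.650e+00  a ← 11.301277 − (+4.126e-09/-1.650e+00) = 11.301277
iter 5: u=1.282112  f(a)=+0.000e+00  f'(a)=-1.650e+00  a ← 11.301277 − (+0.000e+00/-1.650e+00) = 11.301277
converged: |Δa| < 1e-12 after 5 iterations
sag = a·(cosh(S/(2a)) − 1) = 11.301277·(cosh(1.282112) − 1) = 10.632771
T_max/T_min = cosh(S/(2a)) = 1.940847

a=11.301 sag=10.633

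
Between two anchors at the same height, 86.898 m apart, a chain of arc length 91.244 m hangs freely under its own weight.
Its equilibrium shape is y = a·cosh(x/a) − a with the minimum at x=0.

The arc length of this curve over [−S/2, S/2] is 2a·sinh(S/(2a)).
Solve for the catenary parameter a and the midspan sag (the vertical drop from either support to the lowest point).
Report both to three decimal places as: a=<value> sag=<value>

a=79.905 sag=12.107

seed: a₀ = √(S³/(24(L−S))) = √(86.898³/(24·4.346)) = 79.316618
iter 1: u=0.547792  f(a)=+6.567e-02  f'(a)=-1.129e-01  a ← 79.316618 − (+6.567e-02/-1.129e-01) = 79.898271
iter 2: u=0.543804  f(a)=+7.294e-04  f'(a)=-1.104e-01  a ← 79.898271 − (+7.294e-04/-1.104e-01) = 79.904877
iter 3: u=0.543759  f(a)=+9.223e-08  f'(a)=-1.104e-01  a ← 79.904877 − (+9.223e-08/-1.104e-01) = 79.904878
iter 4: u=0.543759  f(a)=+0.000e+00  f'(a)=-1.104e-01  a ← 79.904878 − (+0.000e+00/-1.104e-01) = 79.904878
converged: |Δa| < 1e-12 after 4 iterations
sag = a·(cosh(S/(2a)) − 1) = 79.904878·(cosh(0.543759) − 1) = 12.106841
T_max/T_min = cosh(S/(2a)) = 1.151516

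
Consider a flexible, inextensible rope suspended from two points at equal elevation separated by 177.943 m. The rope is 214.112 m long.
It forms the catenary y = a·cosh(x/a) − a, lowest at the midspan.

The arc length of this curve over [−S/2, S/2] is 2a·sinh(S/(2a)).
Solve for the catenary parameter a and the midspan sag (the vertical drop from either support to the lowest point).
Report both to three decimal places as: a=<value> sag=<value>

a=82.915 sag=52.495

seed: a₀ = √(S³/(24(L−S))) = √(177.943³/(24·36.169)) = 80.565200
iter 1: u=1.104342  f(a)=+2.271e+00  f'(a)=-1.012e+00  a ← 80.565200 − (+2.271e+00/-1.012e+00) = 82.808364
iter 2: u=1.074426  f(a)=+9.829e-02  f'(a)=-9.263e-01  a ← 82.808364 − (+9.829e-02/-9.263e-01) = 82.914466
iter 3: u=1.073052  f(a)=+2.026e-04  f'(a)=-9.225e-01  a ← 82.914466 − (+2.026e-04/-9.225e-01) = 82.914686
iter 4: u=1.073049  f(a)=+8.648e-10  f'(a)=-9.225e-01  a ← 82.914686 − (+8.648e-10/-9.225e-01) = 82.914686
iter 5: u=1.073049  f(a)=+2.842e-14  f'(a)=-9.225e-01  a ← 82.914686 − (+2.842e-14/-9.225e-01) = 82.914686
converged: |Δa| < 1e-12 after 5 iterations
sag = a·(cosh(S/(2a)) − 1) = 82.914686·(cosh(1.073049) − 1) = 52.495182
T_max/T_min = cosh(S/(2a)) = 1.633123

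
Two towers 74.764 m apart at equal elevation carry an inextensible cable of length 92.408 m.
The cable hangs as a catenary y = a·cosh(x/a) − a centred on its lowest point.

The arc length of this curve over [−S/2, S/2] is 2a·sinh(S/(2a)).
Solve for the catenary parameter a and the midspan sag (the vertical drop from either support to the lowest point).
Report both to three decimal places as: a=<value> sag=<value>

seed: a₀ = √(S³/(24(L−S))) = √(74.764³/(24·17.644)) = 31.414825
iter 1: u=1.189948  f(a)=+1.292e+00  f'(a)=-1.291e+00  a ← 31.414825 − (+1.292e+00/-1.291e+00) = 32.416005
iter 2: u=1.153196  f(a)=+6.434e-02  f'(a)=-1.165e+00  a ← 32.416005 − (+6.434e-02/-1.165e+00) = 32.471235
iter 3: u=1.151234  f(a)=+1.780e-04  f'(a)=-1.159e+00  a ← 32.471235 − (+1.780e-04/-1.159e+00) = 32.471388
iter 4: u=1.151229  f(a)=+1.372e-09  f'(a)=-1.159e+00  a ← 32.471388 − (+1.372e-09/-1.159e+00) = 32.471388
iter 5: u=1.151229  f(a)=+0.000e+00  f'(a)=-1.159e+00  a ← 32.471388 − (+0.000e+00/-1.159e+00) = 32.471388
converged: |Δa| < 1e-12 after 5 iterations
sag = a·(cosh(S/(2a)) − 1) = 32.471388·(cosh(1.151229) − 1) = 24.001620
T_max/T_min = cosh(S/(2a)) = 1.739162

a=32.471 sag=24.002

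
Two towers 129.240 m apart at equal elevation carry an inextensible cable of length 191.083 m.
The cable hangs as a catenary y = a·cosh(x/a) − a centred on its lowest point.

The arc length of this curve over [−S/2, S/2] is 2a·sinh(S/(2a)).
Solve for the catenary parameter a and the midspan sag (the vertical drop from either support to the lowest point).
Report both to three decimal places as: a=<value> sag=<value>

a=40.620 sag=63.198

seed: a₀ = √(S³/(24(L−S))) = √(129.240³/(24·61.843)) = 38.136825
iter 1: u=1.694425  f(a)=+9.510e+00  f'(a)=-4.275e+00  a ← 38.136825 − (+9.510e+00/-4.275e+00) = 40.361225
iter 2: u=1.601042  f(a)=+8.955e-01  f'(a)=-3.505e+00  a ← 40.361225 − (+8.955e-01/-3.505e+00) = 40.616736
iter 3: u=1.590970  f(a)=+9.763e-03  f'(a)=-3.429e+00  a ← 40.616736 − (+9.763e-03/-3.429e+00) = 40.619583
iter 4: u=1.590858  f(a)=+1.189e-06  f'(a)=-3.428e+00  a ← 40.619583 − (+1.189e-06/-3.428e+00) = 40.619584
iter 5: u=1.590858  f(a)=+2.842e-14  f'(a)=-3.428e+00  a ← 40.619584 − (+2.842e-14/-3.428e+00) = 40.619584
converged: |Δa| < 1e-12 after 5 iterations
sag = a·(cosh(S/(2a)) − 1) = 40.619584·(cosh(1.590858) − 1) = 63.198184
T_max/T_min = cosh(S/(2a)) = 2.555855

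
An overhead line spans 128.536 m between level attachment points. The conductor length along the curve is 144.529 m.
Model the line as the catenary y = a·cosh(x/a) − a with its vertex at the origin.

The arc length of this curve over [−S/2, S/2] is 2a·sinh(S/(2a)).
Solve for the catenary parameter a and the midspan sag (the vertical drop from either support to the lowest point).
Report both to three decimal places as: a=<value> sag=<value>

seed: a₀ = √(S³/(24(L−S))) = √(128.536³/(24·15.993)) = 74.381782
iter 1: u=0.864029  f(a)=+6.077e-01  f'(a)=-4.630e-01  a ← 74.381782 − (+6.077e-01/-4.630e-01) = 75.694315
iter 2: u=0.849047  f(a)=+1.646e-02  f'(a)=-4.382e-01  a ← 75.694315 − (+1.646e-02/-4.382e-01) = 75.731872
iter 3: u=0.848626  f(a)=+1.282e-05  f'(a)=-4.375e-01  a ← 75.731872 − (+1.282e-05/-4.375e-01) = 75.731902
iter 4: u=0.848625  f(a)=+7.759e-12  f'(a)=-4.375e-01  a ← 75.731902 − (+7.759e-12/-4.375e-01) = 75.731902
converged: |Δa| < 1e-12 after 4 iterations
sag = a·(cosh(S/(2a)) − 1) = 75.731902·(cosh(0.848625) − 1) = 28.946075
T_max/T_min = cosh(S/(2a)) = 1.382218

a=75.732 sag=28.946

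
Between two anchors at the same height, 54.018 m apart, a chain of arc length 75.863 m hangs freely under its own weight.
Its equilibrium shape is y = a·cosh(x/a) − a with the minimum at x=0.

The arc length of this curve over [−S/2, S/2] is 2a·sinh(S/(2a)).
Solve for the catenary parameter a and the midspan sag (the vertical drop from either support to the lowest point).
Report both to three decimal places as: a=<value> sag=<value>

a=18.306 sag=23.812

seed: a₀ = √(S³/(24(L−S))) = √(54.018³/(24·21.845)) = 17.339082
iter 1: u=1.557695  f(a)=+2.809e+00  f'(a)=-3.187e+00  a ← 17.339082 − (+2.809e+00/-3.187e+00) = 18.220481
iter 2: u=1.482343  f(a)=+2.284e-01  f'(a)=-2.688e+00  a ← 18.220481 − (+2.284e-01/-2.688e+00) = 18.305451
iter 3: u=1.475462  f(a)=+1.805e-03  f'(a)=-2.645e+00  a ← 18.305451 − (+1.805e-03/-2.645e+00) = 18.306133
iter 4: u=1.475407  f(a)=+1.147e-07  f'(a)=-2.645e+00  a ← 18.306133 − (+1.147e-07/-2.645e+00) = 18.306133
iter 5: u=1.475407  f(a)=-1.421e-14  f'(a)=-2.645e+00  a ← 18.306133 − (-1.421e-14/-2.645e+00) = 18.306133
converged: |Δa| < 1e-12 after 5 iterations
sag = a·(cosh(S/(2a)) − 1) = 18.306133·(cosh(1.475407) − 1) = 23.811716
T_max/T_min = cosh(S/(2a)) = 2.300751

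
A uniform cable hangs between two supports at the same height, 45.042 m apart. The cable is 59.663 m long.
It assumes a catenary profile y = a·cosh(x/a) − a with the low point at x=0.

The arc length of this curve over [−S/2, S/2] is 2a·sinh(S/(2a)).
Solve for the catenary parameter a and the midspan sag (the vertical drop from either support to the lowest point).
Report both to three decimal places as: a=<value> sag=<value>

a=16.871 sag=17.401

seed: a₀ = √(S³/(24(L−S))) = √(45.042³/(24·14.621)) = 16.137355
iter 1: u=1.395582  f(a)=+1.492e+00  f'(a)=-2.190e+00  a ← 16.137355 − (+1.492e+00/-2.190e+00) = 16.818344
iter 2: u=1.339074  f(a)=+9.962e-02  f'(a)=-1.907e+00  a ← 16.818344 − (+9.962e-02/-1.907e+00) = 16.870588
iter 3: u=1.334927  f(a)=+5.146e-04  f'(a)=-1.887e+00  a ← 16.870588 − (+5.146e-04/-1.887e+00) = 16.870861
iter 4: u=1.334905  f(a)=+1.389e-08  f'(a)=-1.887e+00  a ← 16.870861 − (+1.389e-08/-1.887e+00) = 16.870861
iter 5: u=1.334905  f(a)=-2.132e-14  f'(a)=-1.887e+00  a ← 16.870861 − (-2.132e-14/-1.887e+00) = 16.870861
converged: |Δa| < 1e-12 after 5 iterations
sag = a·(cosh(S/(2a)) − 1) = 16.870861·(cosh(1.334905) − 1) = 17.400765
T_max/T_min = cosh(S/(2a)) = 2.031409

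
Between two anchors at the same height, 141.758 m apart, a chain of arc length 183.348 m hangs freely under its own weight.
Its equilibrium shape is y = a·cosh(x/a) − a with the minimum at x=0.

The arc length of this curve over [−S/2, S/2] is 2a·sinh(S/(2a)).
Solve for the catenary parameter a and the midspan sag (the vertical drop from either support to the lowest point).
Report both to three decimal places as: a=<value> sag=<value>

a=55.630 sag=51.602

seed: a₀ = √(S³/(24(L−S))) = √(141.758³/(24·41.590)) = 53.422140
iter 1: u=1.326772  f(a)=+3.818e+00  f'(a)=-1.849e+00  a ← 53.422140 − (+3.818e+00/-1.849e+00) = 55.487032
iter 2: u=1.277398  f(a)=+2.325e-01  f'(a)=-1.630e+00  a ← 55.487032 − (+2.325e-01/-1.630e+00) = 55.629683
iter 3: u=1.274122  f(a)=+9.862e-04  f'(a)=-1.616e+00  a ← 55.629683 − (+9.862e-04/-1.616e+00) = 55.630293
iter 4: u=1.274108  f(a)=+1.790e-08  f'(a)=-1.616e+00  a ← 55.630293 − (+1.790e-08/-1.616e+00) = 55.630293
iter 5: u=1.274108  f(a)=+2.842e-14  f'(a)=-1.616e+00  a ← 55.630293 − (+2.842e-14/-1.616e+00) = 55.630293
converged: |Δa| < 1e-12 after 5 iterations
sag = a·(cosh(S/(2a)) − 1) = 55.630293·(cosh(1.274108) − 1) = 51.602406
T_max/T_min = cosh(S/(2a)) = 1.927595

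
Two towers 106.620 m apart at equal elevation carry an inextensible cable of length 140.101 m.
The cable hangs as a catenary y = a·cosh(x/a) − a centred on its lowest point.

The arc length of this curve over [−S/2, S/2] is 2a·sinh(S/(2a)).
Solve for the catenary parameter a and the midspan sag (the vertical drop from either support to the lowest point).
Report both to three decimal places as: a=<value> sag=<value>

seed: a₀ = √(S³/(24(L−S))) = √(106.620³/(24·33.481)) = 38.837672
iter 1: u=1.372636  f(a)=+3.299e+00  f'(a)=-2.072e+00  a ← 38.837672 − (+3.299e+00/-2.072e+00) = 40.430317
iter 2: u=1.318565  f(a)=+2.138e-01  f'(a)=-1.811e+00  a ← 40.430317 − (+2.138e-01/-1.811e+00) = 40.548372
iter 3: u=1.314726  f(a)=+1.035e-03  f'(a)=-1.794e+00  a ← 40.548372 − (+1.035e-03/-1.794e+00) = 40.548949
iter 4: u=1.314707  f(a)=+2.454e-08  f'(a)=-1.793e+00  a ← 40.548949 − (+2.454e-08/-1.793e+00) = 40.548949
iter 5: u=1.314707  f(a)=-2.842e-14  f'(a)=-1.793e+00  a ← 40.548949 − (-2.842e-14/-1.793e+00) = 40.548949
converged: |Δa| < 1e-12 after 5 iterations
sag = a·(cosh(S/(2a)) − 1) = 40.548949·(cosh(1.314707) − 1) = 40.391089
T_max/T_min = cosh(S/(2a)) = 1.996107

a=40.549 sag=40.391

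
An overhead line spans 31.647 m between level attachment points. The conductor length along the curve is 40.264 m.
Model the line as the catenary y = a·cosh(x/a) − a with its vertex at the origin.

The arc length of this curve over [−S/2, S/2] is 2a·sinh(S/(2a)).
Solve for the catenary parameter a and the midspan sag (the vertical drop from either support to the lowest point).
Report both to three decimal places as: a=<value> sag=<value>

a=12.857 sag=11.030

seed: a₀ = √(S³/(24(L−S))) = √(31.647³/(24·8.617)) = 12.379843
iter 1: u=1.278166  f(a)=+7.319e-01  f'(a)=-1.633e+00  a ← 12.379843 − (+7.319e-01/-1.633e+00) = 12.827976
iter 2: u=1.233515  f(a)=+4.162e-02  f'(a)=-1.452e+00  a ← 12.827976 − (+4.162e-02/-1.452e+00) = 12.856633
iter 3: u=1.230765  f(a)=+1.525e-04  f'(a)=-1.442e+00  a ← 12.856633 − (+1.525e-04/-1.442e+00) = 12.856739
iter 4: u=1.230755  f(a)=+2.065e-09  f'(a)=-1.442e+00  a ← 12.856739 − (+2.065e-09/-1.442e+00) = 12.856739
iter 5: u=1.230755  f(a)=+7.105e-15  f'(a)=-1.442e+00  a ← 12.856739 − (+7.105e-15/-1.442e+00) = 12.856739
converged: |Δa| < 1e-12 after 5 iterations
sag = a·(cosh(S/(2a)) − 1) = 12.856739·(cosh(1.230755) − 1) = 11.030353
T_max/T_min = cosh(S/(2a)) = 1.857943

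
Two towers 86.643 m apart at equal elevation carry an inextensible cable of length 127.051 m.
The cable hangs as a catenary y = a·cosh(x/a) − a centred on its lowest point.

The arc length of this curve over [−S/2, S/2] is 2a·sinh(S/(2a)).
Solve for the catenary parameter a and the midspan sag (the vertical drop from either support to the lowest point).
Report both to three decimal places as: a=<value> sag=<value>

seed: a₀ = √(S³/(24(L−S))) = √(86.643³/(24·40.408)) = 25.897684
iter 1: u=1.672794  f(a)=+6.045e+00  f'(a)=-4.086e+00  a ← 25.897684 − (+6.045e+00/-4.086e+00) = 27.377282
iter 2: u=1.582389  f(a)=+5.568e-01  f'(a)=-3.365e+00  a ← 27.377282 − (+5.568e-01/-3.365e+00) = 27.542749
iter 3: u=1.572882  f(a)=+5.781e-03  f'(a)=-3.295e+00  a ← 27.542749 − (+5.781e-03/-3.295e+00) = 27.544504
iter 4: u=1.572782  f(a)=+6.375e-07  f'(a)=-3.295e+00  a ← 27.544504 − (+6.375e-07/-3.295e+00) = 27.544504
iter 5: u=1.572782  f(a)=+4.263e-14  f'(a)=-3.295e+00  a ← 27.544504 − (+4.263e-14/-3.295e+00) = 27.544504
converged: |Δa| < 1e-12 after 5 iterations
sag = a·(cosh(S/(2a)) − 1) = 27.544504·(cosh(1.572782) − 1) = 41.695577
T_max/T_min = cosh(S/(2a)) = 2.513753

a=27.545 sag=41.696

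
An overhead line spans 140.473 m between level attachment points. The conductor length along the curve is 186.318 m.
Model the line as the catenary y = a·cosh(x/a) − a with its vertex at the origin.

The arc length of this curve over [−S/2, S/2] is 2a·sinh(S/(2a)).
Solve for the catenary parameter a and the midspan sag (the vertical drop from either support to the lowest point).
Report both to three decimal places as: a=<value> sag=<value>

a=52.485 sag=54.441

seed: a₀ = √(S³/(24(L−S))) = √(140.473³/(24·45.845)) = 50.192367
iter 1: u=1.399346  f(a)=+4.704e+00  f'(a)=-2.210e+00  a ← 50.192367 − (+4.704e+00/-2.210e+00) = 52.320317
iter 2: u=1.342433  f(a)=+3.157e-01  f'(a)=-1.923e+00  a ← 52.320317 − (+3.157e-01/-1.923e+00) = 52.484485
iter 3: u=1.338234  f(a)=+1.648e-03  f'(a)=-1.903e+00  a ← 52.484485 − (+1.648e-03/-1.903e+00) = 52.485351
iter 4: u=1.338211  f(a)=+4.542e-08  f'(a)=-1.903e+00  a ← 52.485351 − (+4.542e-08/-1.903e+00) = 52.485352
iter 5: u=1.338211  f(a)=+0.000e+00  f'(a)=-1.903e+00  a ← 52.485352 − (+0.000e+00/-1.903e+00) = 52.485352
converged: |Δa| < 1e-12 after 5 iterations
sag = a·(cosh(S/(2a)) − 1) = 52.485352·(cosh(1.338211) − 1) = 54.441312
T_max/T_min = cosh(S/(2a)) = 2.037267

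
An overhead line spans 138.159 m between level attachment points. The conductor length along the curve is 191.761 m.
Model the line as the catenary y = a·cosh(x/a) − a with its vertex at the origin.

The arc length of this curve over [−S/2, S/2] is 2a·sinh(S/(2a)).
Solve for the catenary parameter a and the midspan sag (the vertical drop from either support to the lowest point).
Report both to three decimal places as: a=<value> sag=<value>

a=47.707 sag=59.387

seed: a₀ = √(S³/(24(L−S))) = √(138.159³/(24·53.602)) = 45.276480
iter 1: u=1.525726  f(a)=+6.596e+00  f'(a)=-2.967e+00  a ← 45.276480 − (+6.596e+00/-2.967e+00) = 47.499773
iter 2: u=1.454312  f(a)=+5.170e-01  f'(a)=-2.518e+00  a ← 47.499773 − (+5.170e-01/-2.518e+00) = 47.705053
iter 3: u=1.448054  f(a)=+3.773e-03  f'(a)=-2.482e+00  a ← 47.705053 − (+3.773e-03/-2.482e+00) = 47.706574
iter 4: u=1.448008  f(a)=+2.041e-07  f'(a)=-2.481e+00  a ← 47.706574 − (+2.041e-07/-2.481e+00) = 47.706574
iter 5: u=1.448008  f(a)=-2.842e-14  f'(a)=-2.481e+00  a ← 47.706574 − (-2.842e-14/-2.481e+00) = 47.706574
converged: |Δa| < 1e-12 after 5 iterations
sag = a·(cosh(S/(2a)) − 1) = 47.706574·(cosh(1.448008) − 1) = 59.386785
T_max/T_min = cosh(S/(2a)) = 2.244834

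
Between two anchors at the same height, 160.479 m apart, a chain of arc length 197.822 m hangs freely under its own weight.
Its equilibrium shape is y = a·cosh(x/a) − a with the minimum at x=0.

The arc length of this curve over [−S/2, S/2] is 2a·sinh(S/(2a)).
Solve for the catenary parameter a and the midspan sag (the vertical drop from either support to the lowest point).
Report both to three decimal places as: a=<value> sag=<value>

a=70.161 sag=51.107

seed: a₀ = √(S³/(24(L−S))) = √(160.479³/(24·37.343)) = 67.907398
iter 1: u=1.181602  f(a)=+2.695e+00  f'(a)=-1.261e+00  a ← 67.907398 − (+2.695e+00/-1.261e+00) = 70.044387
iter 2: u=1.145552  f(a)=+1.325e-01  f'(a)=-1.140e+00  a ← 70.044387 − (+1.325e-01/-1.140e+00) = 70.160574
iter 3: u=1.143655  f(a)=+3.565e-04  f'(a)=-1.134e+00  a ← 70.160574 − (+3.565e-04/-1.134e+00) = 70.160889
iter 4: u=1.143650  f(a)=+2.598e-09  f'(a)=-1.134e+00  a ← 70.160889 − (+2.598e-09/-1.134e+00) = 70.160889
iter 5: u=1.143650  f(a)=+5.684e-14  f'(a)=-1.134e+00  a ← 70.160889 − (+5.684e-14/-1.134e+00) = 70.160889
converged: |Δa| < 1e-12 after 5 iterations
sag = a·(cosh(S/(2a)) − 1) = 70.160889·(cosh(1.143650) − 1) = 51.107146
T_max/T_min = cosh(S/(2a)) = 1.728428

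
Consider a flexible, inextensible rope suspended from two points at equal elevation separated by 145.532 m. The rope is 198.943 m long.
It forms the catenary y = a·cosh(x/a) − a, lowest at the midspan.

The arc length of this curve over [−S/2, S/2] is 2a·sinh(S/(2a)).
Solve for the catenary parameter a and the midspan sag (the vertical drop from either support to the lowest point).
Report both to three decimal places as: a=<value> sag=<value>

seed: a₀ = √(S³/(24(L−S))) = √(145.532³/(24·53.411)) = 49.036196
iter 1: u=1.483924  f(a)=+6.199e+00  f'(a)=-2.697e+00  a ← 49.036196 − (+6.199e+00/-2.697e+00) = 51.334149
iter 2: u=1.417497  f(a)=+4.624e-01  f'(a)=-2.309e+00  a ← 51.334149 − (+4.624e-01/-2.309e+00) = 51.534414
iter 3: u=1.411989  f(a)=+3.031e-03  f'(a)=-2.279e+00  a ← 51.534414 − (+3.031e-03/-2.279e+00) = 51.535744
iter 4: u=1.411952  f(a)=+1.321e-07  f'(a)=-2.278e+00  a ← 51.535744 − (+1.321e-07/-2.278e+00) = 51.535744
iter 5: u=1.411952  f(a)=+2.842e-14  f'(a)=-2.278e+00  a ← 51.535744 − (+2.842e-14/-2.278e+00) = 51.535744
converged: |Δa| < 1e-12 after 5 iterations
sag = a·(cosh(S/(2a)) − 1) = 51.535744·(cosh(1.411952) − 1) = 60.493325
T_max/T_min = cosh(S/(2a)) = 2.173813

a=51.536 sag=60.493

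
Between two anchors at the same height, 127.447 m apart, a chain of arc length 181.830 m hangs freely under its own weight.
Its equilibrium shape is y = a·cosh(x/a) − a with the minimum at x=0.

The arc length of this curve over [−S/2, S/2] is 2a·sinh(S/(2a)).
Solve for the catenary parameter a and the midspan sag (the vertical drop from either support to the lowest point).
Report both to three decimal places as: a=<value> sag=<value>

seed: a₀ = √(S³/(24(L−S))) = √(127.447³/(24·54.383)) = 39.825132
iter 1: u=1.600083  f(a)=+7.402e+00  f'(a)=-3.497e+00  a ← 39.825132 − (+7.402e+00/-3.497e+00) = 41.941451
iter 2: u=1.519344  f(a)=+6.309e-01  f'(a)=-2.924e+00  a ← 41.941451 − (+6.309e-01/-2.924e+00) = 42.157199
iter 3: u=1.511569  f(a)=+5.528e-03  f'(a)=-2.873e+00  a ← 42.157199 − (+5.528e-03/-2.873e+00) = 42.159123
iter 4: u=1.511500  f(a)=+4.327e-07  f'(a)=-2.873e+00  a ← 42.159123 − (+4.327e-07/-2.873e+00) = 42.159123
iter 5: u=1.511500  f(a)=-2.842e-14  f'(a)=-2.873e+00  a ← 42.159123 − (-2.842e-14/-2.873e+00) = 42.159123
converged: |Δa| < 1e-12 after 5 iterations
sag = a·(cosh(S/(2a)) − 1) = 42.159123·(cosh(1.511500) − 1) = 58.055292
T_max/T_min = cosh(S/(2a)) = 2.377052

a=42.159 sag=58.055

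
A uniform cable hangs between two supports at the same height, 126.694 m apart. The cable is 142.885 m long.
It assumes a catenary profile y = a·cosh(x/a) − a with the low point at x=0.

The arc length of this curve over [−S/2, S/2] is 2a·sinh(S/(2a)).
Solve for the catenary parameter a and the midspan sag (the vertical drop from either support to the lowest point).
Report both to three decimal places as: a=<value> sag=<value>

seed: a₀ = √(S³/(24(L−S))) = √(126.694³/(24·16.191)) = 72.342184
iter 1: u=0.875658  f(a)=+6.322e-01  f'(a)=-4.829e-01  a ← 72.342184 − (+6.322e-01/-4.829e-01) = 73.651357
iter 2: u=0.860093  f(a)=+1.757e-02  f'(a)=-4.564e-01  a ← 73.651357 − (+1.757e-02/-4.564e-01) = 73.689854
iter 3: u=0.859643  f(a)=+1.443e-05  f'(a)=-4.556e-01  a ← 73.689854 − (+1.443e-05/-4.556e-01) = 73.689886
iter 4: u=0.859643  f(a)=+9.749e-12  f'(a)=-4.556e-01  a ← 73.689886 − (+9.749e-12/-4.556e-01) = 73.689886
converged: |Δa| < 1e-12 after 4 iterations
sag = a·(cosh(S/(2a)) − 1) = 73.689886·(cosh(0.859643) − 1) = 28.946512
T_max/T_min = cosh(S/(2a)) = 1.392815

a=73.690 sag=28.947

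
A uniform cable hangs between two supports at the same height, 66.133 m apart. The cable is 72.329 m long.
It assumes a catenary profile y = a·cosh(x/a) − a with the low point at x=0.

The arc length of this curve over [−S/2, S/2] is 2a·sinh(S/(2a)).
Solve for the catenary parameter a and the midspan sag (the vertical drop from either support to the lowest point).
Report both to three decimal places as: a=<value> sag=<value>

seed: a₀ = √(S³/(24(L−S))) = √(66.133³/(24·6.196)) = 44.102785
iter 1: u=0.749760  f(a)=+1.765e-01  f'(a)=-2.971e-01  a ← 44.102785 − (+1.765e-01/-2.971e-01) = 44.696870
iter 2: u=0.739795  f(a)=+3.630e-03  f'(a)=-2.850e-01  a ← 44.696870 − (+3.630e-03/-2.850e-01) = 44.709606
iter 3: u=0.739584  f(a)=+1.606e-06  f'(a)=-2.847e-01  a ← 44.709606 − (+1.606e-06/-2.847e-01) = 44.709612
iter 4: u=0.739584  f(a)=+3.126e-13  f'(a)=-2.847e-01  a ← 44.709612 − (+3.126e-13/-2.847e-01) = 44.709612
converged: |Δa| < 1e-12 after 4 iterations
sag = a·(cosh(S/(2a)) − 1) = 44.709612·(cosh(0.739584) − 1) = 12.795348
T_max/T_min = cosh(S/(2a)) = 1.286188

a=44.710 sag=12.795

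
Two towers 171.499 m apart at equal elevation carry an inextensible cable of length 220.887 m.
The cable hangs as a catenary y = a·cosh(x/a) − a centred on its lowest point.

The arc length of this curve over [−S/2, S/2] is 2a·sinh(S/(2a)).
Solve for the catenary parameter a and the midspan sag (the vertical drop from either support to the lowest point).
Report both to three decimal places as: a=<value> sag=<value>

seed: a₀ = √(S³/(24(L−S))) = √(171.499³/(24·49.388)) = 65.234306
iter 1: u=1.314485  f(a)=+4.447e+00  f'(a)=-1.792e+00  a ← 65.234306 − (+4.447e+00/-1.792e+00) = 67.715021
iter 2: u=1.266329  f(a)=+2.662e-01  f'(a)=-1.584e+00  a ← 67.715021 − (+2.662e-01/-1.584e+00) = 67.883128
iter 3: u=1.263193  f(a)=+1.089e-03  f'(a)=-1.571e+00  a ← 67.883128 − (+1.089e-03/-1.571e+00) = 67.883821
iter 4: u=1.263180  f(a)=+1.838e-08  f'(a)=-1.571e+00  a ← 67.883821 − (+1.838e-08/-1.571e+00) = 67.883821
iter 5: u=1.263180  f(a)=+0.000e+00  f'(a)=-1.571e+00  a ← 67.883821 − (+0.000e+00/-1.571e+00) = 67.883821
converged: |Δa| < 1e-12 after 5 iterations
sag = a·(cosh(S/(2a)) − 1) = 67.883821·(cosh(1.263180) − 1) = 61.754058
T_max/T_min = cosh(S/(2a)) = 1.909702

a=67.884 sag=61.754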